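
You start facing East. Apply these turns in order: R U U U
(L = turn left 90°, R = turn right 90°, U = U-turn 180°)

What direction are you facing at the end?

Start: East
  R (right (90° clockwise)) -> South
  U (U-turn (180°)) -> North
  U (U-turn (180°)) -> South
  U (U-turn (180°)) -> North
Final: North

Answer: Final heading: North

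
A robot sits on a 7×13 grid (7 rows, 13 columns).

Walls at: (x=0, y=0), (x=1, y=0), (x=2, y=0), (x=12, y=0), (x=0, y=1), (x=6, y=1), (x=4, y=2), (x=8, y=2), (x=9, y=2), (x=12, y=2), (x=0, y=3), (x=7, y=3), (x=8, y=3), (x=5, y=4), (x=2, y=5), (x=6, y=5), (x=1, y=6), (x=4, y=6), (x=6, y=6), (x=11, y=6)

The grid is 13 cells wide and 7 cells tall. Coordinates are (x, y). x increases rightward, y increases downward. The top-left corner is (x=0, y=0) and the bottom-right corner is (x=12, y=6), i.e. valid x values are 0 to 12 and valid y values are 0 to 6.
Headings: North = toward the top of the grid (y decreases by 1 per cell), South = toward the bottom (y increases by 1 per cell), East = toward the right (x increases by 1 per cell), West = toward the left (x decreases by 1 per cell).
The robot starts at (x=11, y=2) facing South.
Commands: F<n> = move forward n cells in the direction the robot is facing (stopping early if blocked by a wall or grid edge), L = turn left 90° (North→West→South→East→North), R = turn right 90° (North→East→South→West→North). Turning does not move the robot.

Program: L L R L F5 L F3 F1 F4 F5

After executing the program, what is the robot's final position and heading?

Answer: Final position: (x=3, y=0), facing West

Derivation:
Start: (x=11, y=2), facing South
  L: turn left, now facing East
  L: turn left, now facing North
  R: turn right, now facing East
  L: turn left, now facing North
  F5: move forward 2/5 (blocked), now at (x=11, y=0)
  L: turn left, now facing West
  F3: move forward 3, now at (x=8, y=0)
  F1: move forward 1, now at (x=7, y=0)
  F4: move forward 4, now at (x=3, y=0)
  F5: move forward 0/5 (blocked), now at (x=3, y=0)
Final: (x=3, y=0), facing West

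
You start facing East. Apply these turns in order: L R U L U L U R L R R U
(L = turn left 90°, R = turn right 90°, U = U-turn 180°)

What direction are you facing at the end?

Answer: Final heading: East

Derivation:
Start: East
  L (left (90° counter-clockwise)) -> North
  R (right (90° clockwise)) -> East
  U (U-turn (180°)) -> West
  L (left (90° counter-clockwise)) -> South
  U (U-turn (180°)) -> North
  L (left (90° counter-clockwise)) -> West
  U (U-turn (180°)) -> East
  R (right (90° clockwise)) -> South
  L (left (90° counter-clockwise)) -> East
  R (right (90° clockwise)) -> South
  R (right (90° clockwise)) -> West
  U (U-turn (180°)) -> East
Final: East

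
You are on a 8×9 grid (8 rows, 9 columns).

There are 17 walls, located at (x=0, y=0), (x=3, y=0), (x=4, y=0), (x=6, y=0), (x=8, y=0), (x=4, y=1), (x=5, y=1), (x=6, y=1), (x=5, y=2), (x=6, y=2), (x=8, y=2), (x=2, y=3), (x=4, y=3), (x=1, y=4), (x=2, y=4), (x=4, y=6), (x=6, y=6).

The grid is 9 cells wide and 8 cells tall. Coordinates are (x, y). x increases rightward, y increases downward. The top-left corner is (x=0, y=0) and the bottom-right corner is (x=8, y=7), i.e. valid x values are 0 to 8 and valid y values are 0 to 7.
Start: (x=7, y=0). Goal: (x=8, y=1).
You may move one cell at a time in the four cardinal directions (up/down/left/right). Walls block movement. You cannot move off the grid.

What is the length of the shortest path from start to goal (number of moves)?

Answer: Shortest path length: 2

Derivation:
BFS from (x=7, y=0) until reaching (x=8, y=1):
  Distance 0: (x=7, y=0)
  Distance 1: (x=7, y=1)
  Distance 2: (x=8, y=1), (x=7, y=2)  <- goal reached here
One shortest path (2 moves): (x=7, y=0) -> (x=7, y=1) -> (x=8, y=1)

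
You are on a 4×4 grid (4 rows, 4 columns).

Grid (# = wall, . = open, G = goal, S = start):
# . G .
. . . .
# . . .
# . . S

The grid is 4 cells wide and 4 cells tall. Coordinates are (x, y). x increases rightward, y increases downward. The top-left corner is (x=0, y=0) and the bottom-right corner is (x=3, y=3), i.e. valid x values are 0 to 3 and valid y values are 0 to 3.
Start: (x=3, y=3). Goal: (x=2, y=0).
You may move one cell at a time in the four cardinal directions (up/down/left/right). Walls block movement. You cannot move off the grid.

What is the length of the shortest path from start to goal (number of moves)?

Answer: Shortest path length: 4

Derivation:
BFS from (x=3, y=3) until reaching (x=2, y=0):
  Distance 0: (x=3, y=3)
  Distance 1: (x=3, y=2), (x=2, y=3)
  Distance 2: (x=3, y=1), (x=2, y=2), (x=1, y=3)
  Distance 3: (x=3, y=0), (x=2, y=1), (x=1, y=2)
  Distance 4: (x=2, y=0), (x=1, y=1)  <- goal reached here
One shortest path (4 moves): (x=3, y=3) -> (x=2, y=3) -> (x=2, y=2) -> (x=2, y=1) -> (x=2, y=0)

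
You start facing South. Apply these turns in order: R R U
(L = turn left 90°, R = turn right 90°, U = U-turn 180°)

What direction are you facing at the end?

Start: South
  R (right (90° clockwise)) -> West
  R (right (90° clockwise)) -> North
  U (U-turn (180°)) -> South
Final: South

Answer: Final heading: South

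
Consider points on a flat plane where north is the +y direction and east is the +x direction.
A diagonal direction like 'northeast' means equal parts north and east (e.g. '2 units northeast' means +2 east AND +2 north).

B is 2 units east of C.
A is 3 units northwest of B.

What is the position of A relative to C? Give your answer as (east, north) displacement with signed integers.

Place C at the origin (east=0, north=0).
  B is 2 units east of C: delta (east=+2, north=+0); B at (east=2, north=0).
  A is 3 units northwest of B: delta (east=-3, north=+3); A at (east=-1, north=3).
Therefore A relative to C: (east=-1, north=3).

Answer: A is at (east=-1, north=3) relative to C.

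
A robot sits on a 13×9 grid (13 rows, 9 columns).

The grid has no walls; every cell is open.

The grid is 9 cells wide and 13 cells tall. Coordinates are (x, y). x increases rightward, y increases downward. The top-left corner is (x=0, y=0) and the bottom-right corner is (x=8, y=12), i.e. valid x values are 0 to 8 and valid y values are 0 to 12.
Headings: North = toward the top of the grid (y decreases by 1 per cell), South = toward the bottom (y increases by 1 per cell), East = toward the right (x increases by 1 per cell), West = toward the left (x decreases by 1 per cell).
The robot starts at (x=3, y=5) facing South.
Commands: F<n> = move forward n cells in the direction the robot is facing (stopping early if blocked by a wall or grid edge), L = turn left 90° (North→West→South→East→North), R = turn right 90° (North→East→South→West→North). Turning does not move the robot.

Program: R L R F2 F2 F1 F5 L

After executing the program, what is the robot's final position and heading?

Start: (x=3, y=5), facing South
  R: turn right, now facing West
  L: turn left, now facing South
  R: turn right, now facing West
  F2: move forward 2, now at (x=1, y=5)
  F2: move forward 1/2 (blocked), now at (x=0, y=5)
  F1: move forward 0/1 (blocked), now at (x=0, y=5)
  F5: move forward 0/5 (blocked), now at (x=0, y=5)
  L: turn left, now facing South
Final: (x=0, y=5), facing South

Answer: Final position: (x=0, y=5), facing South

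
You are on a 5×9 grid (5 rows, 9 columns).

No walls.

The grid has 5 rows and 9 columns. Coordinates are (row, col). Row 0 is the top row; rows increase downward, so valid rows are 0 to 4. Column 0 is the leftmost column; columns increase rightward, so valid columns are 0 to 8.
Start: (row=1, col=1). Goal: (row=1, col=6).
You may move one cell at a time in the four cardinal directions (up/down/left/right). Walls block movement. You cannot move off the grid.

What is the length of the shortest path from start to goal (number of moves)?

BFS from (row=1, col=1) until reaching (row=1, col=6):
  Distance 0: (row=1, col=1)
  Distance 1: (row=0, col=1), (row=1, col=0), (row=1, col=2), (row=2, col=1)
  Distance 2: (row=0, col=0), (row=0, col=2), (row=1, col=3), (row=2, col=0), (row=2, col=2), (row=3, col=1)
  Distance 3: (row=0, col=3), (row=1, col=4), (row=2, col=3), (row=3, col=0), (row=3, col=2), (row=4, col=1)
  Distance 4: (row=0, col=4), (row=1, col=5), (row=2, col=4), (row=3, col=3), (row=4, col=0), (row=4, col=2)
  Distance 5: (row=0, col=5), (row=1, col=6), (row=2, col=5), (row=3, col=4), (row=4, col=3)  <- goal reached here
One shortest path (5 moves): (row=1, col=1) -> (row=1, col=2) -> (row=1, col=3) -> (row=1, col=4) -> (row=1, col=5) -> (row=1, col=6)

Answer: Shortest path length: 5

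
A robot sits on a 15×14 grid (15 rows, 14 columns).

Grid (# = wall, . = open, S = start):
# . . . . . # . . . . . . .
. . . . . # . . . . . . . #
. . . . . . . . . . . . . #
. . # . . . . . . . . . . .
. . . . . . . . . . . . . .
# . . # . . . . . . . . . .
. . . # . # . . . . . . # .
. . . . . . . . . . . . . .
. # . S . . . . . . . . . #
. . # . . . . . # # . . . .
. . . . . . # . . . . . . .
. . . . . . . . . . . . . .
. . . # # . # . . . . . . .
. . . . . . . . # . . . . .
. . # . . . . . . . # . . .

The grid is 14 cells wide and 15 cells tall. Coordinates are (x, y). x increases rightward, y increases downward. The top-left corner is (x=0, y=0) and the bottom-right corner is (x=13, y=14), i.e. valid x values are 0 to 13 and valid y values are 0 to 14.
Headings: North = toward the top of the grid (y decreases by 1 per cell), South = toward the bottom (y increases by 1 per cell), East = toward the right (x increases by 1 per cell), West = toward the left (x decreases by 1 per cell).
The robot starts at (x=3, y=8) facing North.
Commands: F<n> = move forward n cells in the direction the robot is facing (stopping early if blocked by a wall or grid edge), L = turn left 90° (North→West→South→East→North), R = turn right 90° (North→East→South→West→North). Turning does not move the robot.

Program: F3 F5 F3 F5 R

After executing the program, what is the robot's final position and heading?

Start: (x=3, y=8), facing North
  F3: move forward 1/3 (blocked), now at (x=3, y=7)
  F5: move forward 0/5 (blocked), now at (x=3, y=7)
  F3: move forward 0/3 (blocked), now at (x=3, y=7)
  F5: move forward 0/5 (blocked), now at (x=3, y=7)
  R: turn right, now facing East
Final: (x=3, y=7), facing East

Answer: Final position: (x=3, y=7), facing East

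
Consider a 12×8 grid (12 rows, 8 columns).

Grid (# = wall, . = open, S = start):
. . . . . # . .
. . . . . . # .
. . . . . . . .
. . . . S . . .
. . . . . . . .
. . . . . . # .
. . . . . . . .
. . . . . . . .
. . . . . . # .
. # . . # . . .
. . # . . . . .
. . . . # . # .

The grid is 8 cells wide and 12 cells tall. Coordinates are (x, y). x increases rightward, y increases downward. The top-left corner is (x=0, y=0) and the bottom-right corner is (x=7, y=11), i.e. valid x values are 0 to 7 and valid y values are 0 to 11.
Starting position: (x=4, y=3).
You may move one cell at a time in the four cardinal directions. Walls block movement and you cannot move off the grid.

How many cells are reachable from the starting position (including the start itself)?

BFS flood-fill from (x=4, y=3):
  Distance 0: (x=4, y=3)
  Distance 1: (x=4, y=2), (x=3, y=3), (x=5, y=3), (x=4, y=4)
  Distance 2: (x=4, y=1), (x=3, y=2), (x=5, y=2), (x=2, y=3), (x=6, y=3), (x=3, y=4), (x=5, y=4), (x=4, y=5)
  Distance 3: (x=4, y=0), (x=3, y=1), (x=5, y=1), (x=2, y=2), (x=6, y=2), (x=1, y=3), (x=7, y=3), (x=2, y=4), (x=6, y=4), (x=3, y=5), (x=5, y=5), (x=4, y=6)
  Distance 4: (x=3, y=0), (x=2, y=1), (x=1, y=2), (x=7, y=2), (x=0, y=3), (x=1, y=4), (x=7, y=4), (x=2, y=5), (x=3, y=6), (x=5, y=6), (x=4, y=7)
  Distance 5: (x=2, y=0), (x=1, y=1), (x=7, y=1), (x=0, y=2), (x=0, y=4), (x=1, y=5), (x=7, y=5), (x=2, y=6), (x=6, y=6), (x=3, y=7), (x=5, y=7), (x=4, y=8)
  Distance 6: (x=1, y=0), (x=7, y=0), (x=0, y=1), (x=0, y=5), (x=1, y=6), (x=7, y=6), (x=2, y=7), (x=6, y=7), (x=3, y=8), (x=5, y=8)
  Distance 7: (x=0, y=0), (x=6, y=0), (x=0, y=6), (x=1, y=7), (x=7, y=7), (x=2, y=8), (x=3, y=9), (x=5, y=9)
  Distance 8: (x=0, y=7), (x=1, y=8), (x=7, y=8), (x=2, y=9), (x=6, y=9), (x=3, y=10), (x=5, y=10)
  Distance 9: (x=0, y=8), (x=7, y=9), (x=4, y=10), (x=6, y=10), (x=3, y=11), (x=5, y=11)
  Distance 10: (x=0, y=9), (x=7, y=10), (x=2, y=11)
  Distance 11: (x=0, y=10), (x=1, y=11), (x=7, y=11)
  Distance 12: (x=1, y=10), (x=0, y=11)
Total reachable: 87 (grid has 87 open cells total)

Answer: Reachable cells: 87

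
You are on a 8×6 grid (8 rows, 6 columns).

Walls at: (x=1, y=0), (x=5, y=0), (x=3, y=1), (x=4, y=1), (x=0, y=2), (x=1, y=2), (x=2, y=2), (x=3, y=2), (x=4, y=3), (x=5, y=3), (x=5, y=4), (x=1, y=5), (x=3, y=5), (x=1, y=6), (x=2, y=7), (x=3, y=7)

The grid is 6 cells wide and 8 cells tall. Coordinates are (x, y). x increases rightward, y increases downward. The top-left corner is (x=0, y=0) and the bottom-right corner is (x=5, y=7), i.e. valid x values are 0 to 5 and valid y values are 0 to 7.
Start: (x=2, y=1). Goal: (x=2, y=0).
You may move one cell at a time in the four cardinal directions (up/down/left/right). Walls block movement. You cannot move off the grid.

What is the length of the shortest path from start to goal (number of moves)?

BFS from (x=2, y=1) until reaching (x=2, y=0):
  Distance 0: (x=2, y=1)
  Distance 1: (x=2, y=0), (x=1, y=1)  <- goal reached here
One shortest path (1 moves): (x=2, y=1) -> (x=2, y=0)

Answer: Shortest path length: 1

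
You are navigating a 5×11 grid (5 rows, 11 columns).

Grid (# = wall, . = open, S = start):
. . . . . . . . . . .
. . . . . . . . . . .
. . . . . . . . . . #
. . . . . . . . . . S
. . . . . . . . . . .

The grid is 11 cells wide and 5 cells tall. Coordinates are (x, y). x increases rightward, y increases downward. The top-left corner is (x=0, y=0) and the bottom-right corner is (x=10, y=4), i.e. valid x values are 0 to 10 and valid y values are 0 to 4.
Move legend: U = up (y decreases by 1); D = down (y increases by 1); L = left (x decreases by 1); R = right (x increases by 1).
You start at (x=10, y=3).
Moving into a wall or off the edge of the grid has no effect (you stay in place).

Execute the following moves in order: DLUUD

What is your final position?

Answer: Final position: (x=9, y=3)

Derivation:
Start: (x=10, y=3)
  D (down): (x=10, y=3) -> (x=10, y=4)
  L (left): (x=10, y=4) -> (x=9, y=4)
  U (up): (x=9, y=4) -> (x=9, y=3)
  U (up): (x=9, y=3) -> (x=9, y=2)
  D (down): (x=9, y=2) -> (x=9, y=3)
Final: (x=9, y=3)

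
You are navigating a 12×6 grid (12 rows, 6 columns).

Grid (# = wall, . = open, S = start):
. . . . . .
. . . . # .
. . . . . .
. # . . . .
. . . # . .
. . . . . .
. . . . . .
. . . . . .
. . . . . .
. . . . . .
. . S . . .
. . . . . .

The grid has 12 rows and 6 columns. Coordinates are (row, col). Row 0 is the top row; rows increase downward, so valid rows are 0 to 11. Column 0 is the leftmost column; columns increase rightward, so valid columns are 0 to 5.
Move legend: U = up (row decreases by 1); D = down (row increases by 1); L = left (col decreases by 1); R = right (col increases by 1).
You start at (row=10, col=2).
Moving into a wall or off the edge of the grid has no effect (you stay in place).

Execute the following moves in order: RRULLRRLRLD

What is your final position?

Start: (row=10, col=2)
  R (right): (row=10, col=2) -> (row=10, col=3)
  R (right): (row=10, col=3) -> (row=10, col=4)
  U (up): (row=10, col=4) -> (row=9, col=4)
  L (left): (row=9, col=4) -> (row=9, col=3)
  L (left): (row=9, col=3) -> (row=9, col=2)
  R (right): (row=9, col=2) -> (row=9, col=3)
  R (right): (row=9, col=3) -> (row=9, col=4)
  L (left): (row=9, col=4) -> (row=9, col=3)
  R (right): (row=9, col=3) -> (row=9, col=4)
  L (left): (row=9, col=4) -> (row=9, col=3)
  D (down): (row=9, col=3) -> (row=10, col=3)
Final: (row=10, col=3)

Answer: Final position: (row=10, col=3)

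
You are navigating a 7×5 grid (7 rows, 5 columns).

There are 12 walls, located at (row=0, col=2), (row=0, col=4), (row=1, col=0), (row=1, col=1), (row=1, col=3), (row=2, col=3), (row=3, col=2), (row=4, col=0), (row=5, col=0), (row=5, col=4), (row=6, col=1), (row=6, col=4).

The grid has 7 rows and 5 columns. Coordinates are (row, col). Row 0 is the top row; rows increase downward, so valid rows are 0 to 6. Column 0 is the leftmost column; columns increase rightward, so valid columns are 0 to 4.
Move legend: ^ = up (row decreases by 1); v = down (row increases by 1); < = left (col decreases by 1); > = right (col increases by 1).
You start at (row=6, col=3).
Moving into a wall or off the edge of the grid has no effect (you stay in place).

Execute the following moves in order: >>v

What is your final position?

Start: (row=6, col=3)
  > (right): blocked, stay at (row=6, col=3)
  > (right): blocked, stay at (row=6, col=3)
  v (down): blocked, stay at (row=6, col=3)
Final: (row=6, col=3)

Answer: Final position: (row=6, col=3)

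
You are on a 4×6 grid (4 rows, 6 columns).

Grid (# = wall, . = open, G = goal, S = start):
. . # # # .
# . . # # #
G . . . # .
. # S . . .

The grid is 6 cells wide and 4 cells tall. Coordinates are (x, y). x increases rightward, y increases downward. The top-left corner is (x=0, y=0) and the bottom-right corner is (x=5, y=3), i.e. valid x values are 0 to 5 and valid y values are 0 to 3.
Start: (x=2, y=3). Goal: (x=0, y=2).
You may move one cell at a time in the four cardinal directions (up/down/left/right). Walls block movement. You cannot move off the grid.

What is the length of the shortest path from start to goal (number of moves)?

BFS from (x=2, y=3) until reaching (x=0, y=2):
  Distance 0: (x=2, y=3)
  Distance 1: (x=2, y=2), (x=3, y=3)
  Distance 2: (x=2, y=1), (x=1, y=2), (x=3, y=2), (x=4, y=3)
  Distance 3: (x=1, y=1), (x=0, y=2), (x=5, y=3)  <- goal reached here
One shortest path (3 moves): (x=2, y=3) -> (x=2, y=2) -> (x=1, y=2) -> (x=0, y=2)

Answer: Shortest path length: 3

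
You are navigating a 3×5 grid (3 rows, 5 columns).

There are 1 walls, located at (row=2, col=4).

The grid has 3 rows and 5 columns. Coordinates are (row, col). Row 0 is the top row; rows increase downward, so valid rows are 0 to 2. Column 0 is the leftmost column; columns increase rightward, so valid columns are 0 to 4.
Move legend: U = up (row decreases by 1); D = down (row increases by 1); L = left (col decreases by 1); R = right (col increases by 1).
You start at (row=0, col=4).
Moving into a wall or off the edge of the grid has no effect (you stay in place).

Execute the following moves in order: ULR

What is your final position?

Answer: Final position: (row=0, col=4)

Derivation:
Start: (row=0, col=4)
  U (up): blocked, stay at (row=0, col=4)
  L (left): (row=0, col=4) -> (row=0, col=3)
  R (right): (row=0, col=3) -> (row=0, col=4)
Final: (row=0, col=4)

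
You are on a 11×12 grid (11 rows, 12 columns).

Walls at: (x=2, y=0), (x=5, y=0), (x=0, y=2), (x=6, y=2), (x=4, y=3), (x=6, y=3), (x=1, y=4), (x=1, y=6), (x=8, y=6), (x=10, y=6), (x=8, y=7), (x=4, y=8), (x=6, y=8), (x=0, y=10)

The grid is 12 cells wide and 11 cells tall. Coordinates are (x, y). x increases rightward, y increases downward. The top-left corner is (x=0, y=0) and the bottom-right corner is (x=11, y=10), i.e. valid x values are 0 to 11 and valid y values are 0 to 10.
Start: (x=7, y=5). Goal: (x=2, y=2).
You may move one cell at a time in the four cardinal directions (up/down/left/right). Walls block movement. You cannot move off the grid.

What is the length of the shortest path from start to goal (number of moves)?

BFS from (x=7, y=5) until reaching (x=2, y=2):
  Distance 0: (x=7, y=5)
  Distance 1: (x=7, y=4), (x=6, y=5), (x=8, y=5), (x=7, y=6)
  Distance 2: (x=7, y=3), (x=6, y=4), (x=8, y=4), (x=5, y=5), (x=9, y=5), (x=6, y=6), (x=7, y=7)
  Distance 3: (x=7, y=2), (x=8, y=3), (x=5, y=4), (x=9, y=4), (x=4, y=5), (x=10, y=5), (x=5, y=6), (x=9, y=6), (x=6, y=7), (x=7, y=8)
  Distance 4: (x=7, y=1), (x=8, y=2), (x=5, y=3), (x=9, y=3), (x=4, y=4), (x=10, y=4), (x=3, y=5), (x=11, y=5), (x=4, y=6), (x=5, y=7), (x=9, y=7), (x=8, y=8), (x=7, y=9)
  Distance 5: (x=7, y=0), (x=6, y=1), (x=8, y=1), (x=5, y=2), (x=9, y=2), (x=10, y=3), (x=3, y=4), (x=11, y=4), (x=2, y=5), (x=3, y=6), (x=11, y=6), (x=4, y=7), (x=10, y=7), (x=5, y=8), (x=9, y=8), (x=6, y=9), (x=8, y=9), (x=7, y=10)
  Distance 6: (x=6, y=0), (x=8, y=0), (x=5, y=1), (x=9, y=1), (x=4, y=2), (x=10, y=2), (x=3, y=3), (x=11, y=3), (x=2, y=4), (x=1, y=5), (x=2, y=6), (x=3, y=7), (x=11, y=7), (x=10, y=8), (x=5, y=9), (x=9, y=9), (x=6, y=10), (x=8, y=10)
  Distance 7: (x=9, y=0), (x=4, y=1), (x=10, y=1), (x=3, y=2), (x=11, y=2), (x=2, y=3), (x=0, y=5), (x=2, y=7), (x=3, y=8), (x=11, y=8), (x=4, y=9), (x=10, y=9), (x=5, y=10), (x=9, y=10)
  Distance 8: (x=4, y=0), (x=10, y=0), (x=3, y=1), (x=11, y=1), (x=2, y=2), (x=1, y=3), (x=0, y=4), (x=0, y=6), (x=1, y=7), (x=2, y=8), (x=3, y=9), (x=11, y=9), (x=4, y=10), (x=10, y=10)  <- goal reached here
One shortest path (8 moves): (x=7, y=5) -> (x=6, y=5) -> (x=5, y=5) -> (x=4, y=5) -> (x=3, y=5) -> (x=2, y=5) -> (x=2, y=4) -> (x=2, y=3) -> (x=2, y=2)

Answer: Shortest path length: 8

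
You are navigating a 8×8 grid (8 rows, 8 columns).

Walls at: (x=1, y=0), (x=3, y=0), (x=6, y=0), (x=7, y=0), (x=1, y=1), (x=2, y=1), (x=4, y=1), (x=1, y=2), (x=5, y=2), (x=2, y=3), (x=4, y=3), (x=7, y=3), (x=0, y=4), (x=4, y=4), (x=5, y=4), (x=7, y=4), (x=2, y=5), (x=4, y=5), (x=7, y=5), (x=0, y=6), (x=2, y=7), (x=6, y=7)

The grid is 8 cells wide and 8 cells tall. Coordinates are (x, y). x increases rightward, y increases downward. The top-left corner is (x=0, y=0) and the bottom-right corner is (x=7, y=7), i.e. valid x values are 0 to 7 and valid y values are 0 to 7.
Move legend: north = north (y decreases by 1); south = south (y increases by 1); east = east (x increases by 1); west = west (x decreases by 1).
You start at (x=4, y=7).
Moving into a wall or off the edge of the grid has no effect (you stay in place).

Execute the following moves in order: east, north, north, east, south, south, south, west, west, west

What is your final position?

Answer: Final position: (x=3, y=6)

Derivation:
Start: (x=4, y=7)
  east (east): (x=4, y=7) -> (x=5, y=7)
  north (north): (x=5, y=7) -> (x=5, y=6)
  north (north): (x=5, y=6) -> (x=5, y=5)
  east (east): (x=5, y=5) -> (x=6, y=5)
  south (south): (x=6, y=5) -> (x=6, y=6)
  south (south): blocked, stay at (x=6, y=6)
  south (south): blocked, stay at (x=6, y=6)
  west (west): (x=6, y=6) -> (x=5, y=6)
  west (west): (x=5, y=6) -> (x=4, y=6)
  west (west): (x=4, y=6) -> (x=3, y=6)
Final: (x=3, y=6)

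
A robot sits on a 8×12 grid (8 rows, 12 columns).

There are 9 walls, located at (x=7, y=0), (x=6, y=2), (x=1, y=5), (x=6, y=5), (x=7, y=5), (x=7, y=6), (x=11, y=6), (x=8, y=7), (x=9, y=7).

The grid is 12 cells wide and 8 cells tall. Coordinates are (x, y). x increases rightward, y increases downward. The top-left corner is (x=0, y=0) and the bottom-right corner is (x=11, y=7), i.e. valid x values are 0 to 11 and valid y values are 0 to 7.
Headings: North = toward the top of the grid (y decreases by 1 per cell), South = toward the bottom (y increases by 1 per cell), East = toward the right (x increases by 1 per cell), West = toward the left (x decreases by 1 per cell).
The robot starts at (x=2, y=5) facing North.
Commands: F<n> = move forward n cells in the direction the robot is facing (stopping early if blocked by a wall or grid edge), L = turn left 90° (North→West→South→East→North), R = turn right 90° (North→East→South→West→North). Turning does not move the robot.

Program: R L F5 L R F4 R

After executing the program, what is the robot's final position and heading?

Answer: Final position: (x=2, y=0), facing East

Derivation:
Start: (x=2, y=5), facing North
  R: turn right, now facing East
  L: turn left, now facing North
  F5: move forward 5, now at (x=2, y=0)
  L: turn left, now facing West
  R: turn right, now facing North
  F4: move forward 0/4 (blocked), now at (x=2, y=0)
  R: turn right, now facing East
Final: (x=2, y=0), facing East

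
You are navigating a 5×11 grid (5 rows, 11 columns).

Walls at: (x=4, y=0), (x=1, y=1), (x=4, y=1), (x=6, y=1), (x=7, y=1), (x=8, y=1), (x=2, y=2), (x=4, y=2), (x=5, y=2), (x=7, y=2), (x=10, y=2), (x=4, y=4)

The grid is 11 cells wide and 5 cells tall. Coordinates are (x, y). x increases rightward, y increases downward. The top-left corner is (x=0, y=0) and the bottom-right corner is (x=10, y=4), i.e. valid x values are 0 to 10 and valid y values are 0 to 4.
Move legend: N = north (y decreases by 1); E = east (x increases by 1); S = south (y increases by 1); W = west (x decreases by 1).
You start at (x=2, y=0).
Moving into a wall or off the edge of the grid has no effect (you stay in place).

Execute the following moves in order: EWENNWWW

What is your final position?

Answer: Final position: (x=0, y=0)

Derivation:
Start: (x=2, y=0)
  E (east): (x=2, y=0) -> (x=3, y=0)
  W (west): (x=3, y=0) -> (x=2, y=0)
  E (east): (x=2, y=0) -> (x=3, y=0)
  N (north): blocked, stay at (x=3, y=0)
  N (north): blocked, stay at (x=3, y=0)
  W (west): (x=3, y=0) -> (x=2, y=0)
  W (west): (x=2, y=0) -> (x=1, y=0)
  W (west): (x=1, y=0) -> (x=0, y=0)
Final: (x=0, y=0)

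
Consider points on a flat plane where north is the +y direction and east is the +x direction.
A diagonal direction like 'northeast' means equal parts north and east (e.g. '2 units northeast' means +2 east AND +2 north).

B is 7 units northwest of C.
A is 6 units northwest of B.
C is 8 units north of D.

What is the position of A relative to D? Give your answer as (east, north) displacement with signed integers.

Answer: A is at (east=-13, north=21) relative to D.

Derivation:
Place D at the origin (east=0, north=0).
  C is 8 units north of D: delta (east=+0, north=+8); C at (east=0, north=8).
  B is 7 units northwest of C: delta (east=-7, north=+7); B at (east=-7, north=15).
  A is 6 units northwest of B: delta (east=-6, north=+6); A at (east=-13, north=21).
Therefore A relative to D: (east=-13, north=21).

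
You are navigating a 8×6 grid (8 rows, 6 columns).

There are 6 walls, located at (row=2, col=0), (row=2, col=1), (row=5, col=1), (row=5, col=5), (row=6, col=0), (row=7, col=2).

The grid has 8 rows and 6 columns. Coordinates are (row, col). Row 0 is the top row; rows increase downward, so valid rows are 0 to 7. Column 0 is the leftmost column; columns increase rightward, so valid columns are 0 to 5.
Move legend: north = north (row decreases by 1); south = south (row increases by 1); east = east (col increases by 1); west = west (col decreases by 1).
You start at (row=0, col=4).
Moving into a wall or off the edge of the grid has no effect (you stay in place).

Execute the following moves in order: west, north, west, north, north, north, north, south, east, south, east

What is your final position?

Start: (row=0, col=4)
  west (west): (row=0, col=4) -> (row=0, col=3)
  north (north): blocked, stay at (row=0, col=3)
  west (west): (row=0, col=3) -> (row=0, col=2)
  [×4]north (north): blocked, stay at (row=0, col=2)
  south (south): (row=0, col=2) -> (row=1, col=2)
  east (east): (row=1, col=2) -> (row=1, col=3)
  south (south): (row=1, col=3) -> (row=2, col=3)
  east (east): (row=2, col=3) -> (row=2, col=4)
Final: (row=2, col=4)

Answer: Final position: (row=2, col=4)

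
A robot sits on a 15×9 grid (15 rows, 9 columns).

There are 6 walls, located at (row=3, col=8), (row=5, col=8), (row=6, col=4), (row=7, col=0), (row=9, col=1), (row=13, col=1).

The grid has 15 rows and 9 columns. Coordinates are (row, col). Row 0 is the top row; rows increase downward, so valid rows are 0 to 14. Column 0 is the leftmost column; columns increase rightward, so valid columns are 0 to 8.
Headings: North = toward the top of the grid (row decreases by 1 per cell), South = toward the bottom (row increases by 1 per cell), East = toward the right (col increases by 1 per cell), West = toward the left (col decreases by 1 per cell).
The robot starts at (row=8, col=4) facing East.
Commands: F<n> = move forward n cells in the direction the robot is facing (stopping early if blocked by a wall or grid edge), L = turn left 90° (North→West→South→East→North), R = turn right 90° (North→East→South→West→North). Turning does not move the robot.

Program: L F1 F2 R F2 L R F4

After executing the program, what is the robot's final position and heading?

Answer: Final position: (row=7, col=8), facing East

Derivation:
Start: (row=8, col=4), facing East
  L: turn left, now facing North
  F1: move forward 1, now at (row=7, col=4)
  F2: move forward 0/2 (blocked), now at (row=7, col=4)
  R: turn right, now facing East
  F2: move forward 2, now at (row=7, col=6)
  L: turn left, now facing North
  R: turn right, now facing East
  F4: move forward 2/4 (blocked), now at (row=7, col=8)
Final: (row=7, col=8), facing East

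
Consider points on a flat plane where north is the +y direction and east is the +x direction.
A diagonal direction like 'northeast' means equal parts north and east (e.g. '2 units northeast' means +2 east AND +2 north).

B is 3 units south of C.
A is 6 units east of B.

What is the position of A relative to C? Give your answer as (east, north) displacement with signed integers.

Place C at the origin (east=0, north=0).
  B is 3 units south of C: delta (east=+0, north=-3); B at (east=0, north=-3).
  A is 6 units east of B: delta (east=+6, north=+0); A at (east=6, north=-3).
Therefore A relative to C: (east=6, north=-3).

Answer: A is at (east=6, north=-3) relative to C.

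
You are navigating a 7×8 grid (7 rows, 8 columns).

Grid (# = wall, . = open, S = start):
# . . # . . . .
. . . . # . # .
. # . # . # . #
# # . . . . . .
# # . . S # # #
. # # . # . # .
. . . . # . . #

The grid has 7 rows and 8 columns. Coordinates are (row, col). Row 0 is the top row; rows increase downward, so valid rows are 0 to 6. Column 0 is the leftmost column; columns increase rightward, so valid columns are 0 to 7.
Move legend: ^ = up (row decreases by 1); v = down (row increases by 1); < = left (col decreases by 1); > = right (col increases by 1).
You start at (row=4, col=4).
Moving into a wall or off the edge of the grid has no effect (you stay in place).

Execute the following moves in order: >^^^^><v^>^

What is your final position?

Answer: Final position: (row=2, col=4)

Derivation:
Start: (row=4, col=4)
  > (right): blocked, stay at (row=4, col=4)
  ^ (up): (row=4, col=4) -> (row=3, col=4)
  ^ (up): (row=3, col=4) -> (row=2, col=4)
  ^ (up): blocked, stay at (row=2, col=4)
  ^ (up): blocked, stay at (row=2, col=4)
  > (right): blocked, stay at (row=2, col=4)
  < (left): blocked, stay at (row=2, col=4)
  v (down): (row=2, col=4) -> (row=3, col=4)
  ^ (up): (row=3, col=4) -> (row=2, col=4)
  > (right): blocked, stay at (row=2, col=4)
  ^ (up): blocked, stay at (row=2, col=4)
Final: (row=2, col=4)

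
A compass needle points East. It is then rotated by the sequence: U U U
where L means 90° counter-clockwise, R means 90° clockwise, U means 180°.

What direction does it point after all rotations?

Start: East
  U (U-turn (180°)) -> West
  U (U-turn (180°)) -> East
  U (U-turn (180°)) -> West
Final: West

Answer: Final heading: West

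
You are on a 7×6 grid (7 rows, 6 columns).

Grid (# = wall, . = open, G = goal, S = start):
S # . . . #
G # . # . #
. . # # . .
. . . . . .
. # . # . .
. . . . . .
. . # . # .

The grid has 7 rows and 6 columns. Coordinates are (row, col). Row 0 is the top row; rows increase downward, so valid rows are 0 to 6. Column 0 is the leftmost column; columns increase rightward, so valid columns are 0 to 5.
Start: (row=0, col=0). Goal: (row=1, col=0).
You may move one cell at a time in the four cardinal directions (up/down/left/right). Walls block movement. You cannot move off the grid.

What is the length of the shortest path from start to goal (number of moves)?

BFS from (row=0, col=0) until reaching (row=1, col=0):
  Distance 0: (row=0, col=0)
  Distance 1: (row=1, col=0)  <- goal reached here
One shortest path (1 moves): (row=0, col=0) -> (row=1, col=0)

Answer: Shortest path length: 1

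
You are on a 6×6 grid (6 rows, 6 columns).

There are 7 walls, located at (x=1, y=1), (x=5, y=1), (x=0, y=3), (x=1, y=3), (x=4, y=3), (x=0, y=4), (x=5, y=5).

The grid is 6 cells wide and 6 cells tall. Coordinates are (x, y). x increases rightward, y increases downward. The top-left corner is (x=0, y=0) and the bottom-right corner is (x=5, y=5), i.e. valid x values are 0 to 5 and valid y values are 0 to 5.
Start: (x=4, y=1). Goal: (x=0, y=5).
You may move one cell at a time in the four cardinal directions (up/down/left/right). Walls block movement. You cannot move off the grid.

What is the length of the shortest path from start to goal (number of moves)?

Answer: Shortest path length: 8

Derivation:
BFS from (x=4, y=1) until reaching (x=0, y=5):
  Distance 0: (x=4, y=1)
  Distance 1: (x=4, y=0), (x=3, y=1), (x=4, y=2)
  Distance 2: (x=3, y=0), (x=5, y=0), (x=2, y=1), (x=3, y=2), (x=5, y=2)
  Distance 3: (x=2, y=0), (x=2, y=2), (x=3, y=3), (x=5, y=3)
  Distance 4: (x=1, y=0), (x=1, y=2), (x=2, y=3), (x=3, y=4), (x=5, y=4)
  Distance 5: (x=0, y=0), (x=0, y=2), (x=2, y=4), (x=4, y=4), (x=3, y=5)
  Distance 6: (x=0, y=1), (x=1, y=4), (x=2, y=5), (x=4, y=5)
  Distance 7: (x=1, y=5)
  Distance 8: (x=0, y=5)  <- goal reached here
One shortest path (8 moves): (x=4, y=1) -> (x=3, y=1) -> (x=2, y=1) -> (x=2, y=2) -> (x=2, y=3) -> (x=2, y=4) -> (x=1, y=4) -> (x=1, y=5) -> (x=0, y=5)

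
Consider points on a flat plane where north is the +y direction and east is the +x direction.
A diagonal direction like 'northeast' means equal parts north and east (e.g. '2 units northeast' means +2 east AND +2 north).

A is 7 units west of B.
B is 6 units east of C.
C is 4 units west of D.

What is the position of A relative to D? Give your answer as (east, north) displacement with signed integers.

Place D at the origin (east=0, north=0).
  C is 4 units west of D: delta (east=-4, north=+0); C at (east=-4, north=0).
  B is 6 units east of C: delta (east=+6, north=+0); B at (east=2, north=0).
  A is 7 units west of B: delta (east=-7, north=+0); A at (east=-5, north=0).
Therefore A relative to D: (east=-5, north=0).

Answer: A is at (east=-5, north=0) relative to D.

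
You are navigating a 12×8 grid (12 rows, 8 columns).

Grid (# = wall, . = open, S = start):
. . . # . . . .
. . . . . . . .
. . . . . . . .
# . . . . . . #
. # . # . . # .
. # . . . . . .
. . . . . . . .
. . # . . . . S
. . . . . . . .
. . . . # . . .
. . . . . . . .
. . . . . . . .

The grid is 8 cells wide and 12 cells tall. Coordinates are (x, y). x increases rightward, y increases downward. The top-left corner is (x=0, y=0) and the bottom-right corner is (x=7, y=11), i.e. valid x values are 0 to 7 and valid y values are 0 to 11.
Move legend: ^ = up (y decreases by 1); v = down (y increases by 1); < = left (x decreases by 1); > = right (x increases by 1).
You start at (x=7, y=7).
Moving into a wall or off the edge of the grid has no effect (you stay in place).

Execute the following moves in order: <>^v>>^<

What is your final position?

Start: (x=7, y=7)
  < (left): (x=7, y=7) -> (x=6, y=7)
  > (right): (x=6, y=7) -> (x=7, y=7)
  ^ (up): (x=7, y=7) -> (x=7, y=6)
  v (down): (x=7, y=6) -> (x=7, y=7)
  > (right): blocked, stay at (x=7, y=7)
  > (right): blocked, stay at (x=7, y=7)
  ^ (up): (x=7, y=7) -> (x=7, y=6)
  < (left): (x=7, y=6) -> (x=6, y=6)
Final: (x=6, y=6)

Answer: Final position: (x=6, y=6)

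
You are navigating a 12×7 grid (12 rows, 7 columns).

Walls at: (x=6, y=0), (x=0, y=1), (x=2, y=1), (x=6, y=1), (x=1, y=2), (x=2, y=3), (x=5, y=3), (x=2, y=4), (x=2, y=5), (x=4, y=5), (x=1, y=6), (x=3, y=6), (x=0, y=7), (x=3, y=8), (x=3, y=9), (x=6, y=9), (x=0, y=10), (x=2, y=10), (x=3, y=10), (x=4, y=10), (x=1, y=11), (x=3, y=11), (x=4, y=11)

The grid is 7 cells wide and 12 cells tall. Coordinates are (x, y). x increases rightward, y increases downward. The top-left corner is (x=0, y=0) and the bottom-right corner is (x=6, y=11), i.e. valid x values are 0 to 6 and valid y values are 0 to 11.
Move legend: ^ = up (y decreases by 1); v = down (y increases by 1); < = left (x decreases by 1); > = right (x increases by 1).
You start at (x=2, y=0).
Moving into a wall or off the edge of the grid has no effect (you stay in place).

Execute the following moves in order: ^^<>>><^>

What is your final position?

Answer: Final position: (x=4, y=0)

Derivation:
Start: (x=2, y=0)
  ^ (up): blocked, stay at (x=2, y=0)
  ^ (up): blocked, stay at (x=2, y=0)
  < (left): (x=2, y=0) -> (x=1, y=0)
  > (right): (x=1, y=0) -> (x=2, y=0)
  > (right): (x=2, y=0) -> (x=3, y=0)
  > (right): (x=3, y=0) -> (x=4, y=0)
  < (left): (x=4, y=0) -> (x=3, y=0)
  ^ (up): blocked, stay at (x=3, y=0)
  > (right): (x=3, y=0) -> (x=4, y=0)
Final: (x=4, y=0)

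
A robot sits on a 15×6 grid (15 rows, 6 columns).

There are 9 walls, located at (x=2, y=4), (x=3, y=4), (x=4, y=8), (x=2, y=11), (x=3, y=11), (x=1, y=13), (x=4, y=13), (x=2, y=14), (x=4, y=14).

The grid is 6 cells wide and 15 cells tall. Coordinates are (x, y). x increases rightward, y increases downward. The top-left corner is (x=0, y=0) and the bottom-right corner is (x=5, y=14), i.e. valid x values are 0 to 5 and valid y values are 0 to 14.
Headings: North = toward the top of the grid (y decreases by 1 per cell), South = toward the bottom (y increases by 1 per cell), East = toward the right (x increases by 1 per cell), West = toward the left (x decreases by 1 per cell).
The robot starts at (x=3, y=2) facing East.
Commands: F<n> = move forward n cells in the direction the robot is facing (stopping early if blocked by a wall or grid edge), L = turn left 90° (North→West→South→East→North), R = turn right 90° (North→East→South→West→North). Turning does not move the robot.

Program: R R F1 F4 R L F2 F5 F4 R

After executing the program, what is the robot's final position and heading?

Start: (x=3, y=2), facing East
  R: turn right, now facing South
  R: turn right, now facing West
  F1: move forward 1, now at (x=2, y=2)
  F4: move forward 2/4 (blocked), now at (x=0, y=2)
  R: turn right, now facing North
  L: turn left, now facing West
  F2: move forward 0/2 (blocked), now at (x=0, y=2)
  F5: move forward 0/5 (blocked), now at (x=0, y=2)
  F4: move forward 0/4 (blocked), now at (x=0, y=2)
  R: turn right, now facing North
Final: (x=0, y=2), facing North

Answer: Final position: (x=0, y=2), facing North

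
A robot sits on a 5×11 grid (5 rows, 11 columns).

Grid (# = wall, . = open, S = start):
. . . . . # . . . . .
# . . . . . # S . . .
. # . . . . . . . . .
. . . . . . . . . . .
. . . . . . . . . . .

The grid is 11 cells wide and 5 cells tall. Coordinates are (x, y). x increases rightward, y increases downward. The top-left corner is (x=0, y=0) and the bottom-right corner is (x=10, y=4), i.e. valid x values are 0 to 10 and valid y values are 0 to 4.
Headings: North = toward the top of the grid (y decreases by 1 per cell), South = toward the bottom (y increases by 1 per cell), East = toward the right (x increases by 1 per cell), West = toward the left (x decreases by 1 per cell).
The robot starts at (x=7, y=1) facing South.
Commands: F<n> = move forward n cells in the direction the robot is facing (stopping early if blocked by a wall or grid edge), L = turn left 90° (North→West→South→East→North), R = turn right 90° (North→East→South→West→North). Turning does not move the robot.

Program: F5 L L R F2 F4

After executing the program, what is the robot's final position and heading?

Answer: Final position: (x=10, y=4), facing East

Derivation:
Start: (x=7, y=1), facing South
  F5: move forward 3/5 (blocked), now at (x=7, y=4)
  L: turn left, now facing East
  L: turn left, now facing North
  R: turn right, now facing East
  F2: move forward 2, now at (x=9, y=4)
  F4: move forward 1/4 (blocked), now at (x=10, y=4)
Final: (x=10, y=4), facing East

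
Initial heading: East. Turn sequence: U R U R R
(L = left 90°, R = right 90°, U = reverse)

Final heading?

Answer: Final heading: North

Derivation:
Start: East
  U (U-turn (180°)) -> West
  R (right (90° clockwise)) -> North
  U (U-turn (180°)) -> South
  R (right (90° clockwise)) -> West
  R (right (90° clockwise)) -> North
Final: North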